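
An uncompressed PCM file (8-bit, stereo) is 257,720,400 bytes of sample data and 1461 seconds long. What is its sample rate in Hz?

Bytes = sample_rate × seconds × bytes_per_sample × channels.
sample_rate = 257,720,400 / (1,461 × 1 × 2) = 257,720,400 / 2,922 = 88,200 Hz.

88,200 Hz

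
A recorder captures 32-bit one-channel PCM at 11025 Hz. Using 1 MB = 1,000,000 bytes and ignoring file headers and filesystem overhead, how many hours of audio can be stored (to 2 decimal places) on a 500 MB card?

3.15 hours

Uncompressed byte rate = 11,025 × 4 × 1 = 44,100 bytes/s.
Capacity = 500 × 1,000,000 = 500,000,000 bytes.
500,000,000 / 44,100 ≈ 11337.87 s → 3.15 hours.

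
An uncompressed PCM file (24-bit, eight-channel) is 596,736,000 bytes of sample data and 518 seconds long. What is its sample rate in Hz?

48,000 Hz

Bytes = sample_rate × seconds × bytes_per_sample × channels.
sample_rate = 596,736,000 / (518 × 3 × 8) = 596,736,000 / 12,432 = 48,000 Hz.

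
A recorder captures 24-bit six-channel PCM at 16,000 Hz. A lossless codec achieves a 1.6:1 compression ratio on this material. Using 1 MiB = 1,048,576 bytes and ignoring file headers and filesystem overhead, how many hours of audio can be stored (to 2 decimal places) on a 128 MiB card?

Uncompressed byte rate = 16,000 × 3 × 6 = 288,000 bytes/s.
After 1.6:1 compression, effective rate ≈ 180000 bytes/s.
Capacity = 128 × 1,048,576 = 134,217,728 bytes.
134,217,728 / effective rate ≈ 745.65 s → 0.21 hours.

0.21 hours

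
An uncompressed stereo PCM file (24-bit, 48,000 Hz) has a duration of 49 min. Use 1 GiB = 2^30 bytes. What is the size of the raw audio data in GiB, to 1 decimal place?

Duration = 49 min = 2,940 s.
Bytes = 48,000 samples/s × 2,940 s × 3 bytes/sample × 2 ch = 846,720,000 bytes.
846,720,000 / 1,073,741,824 = 0.8 GiB.

0.8 GiB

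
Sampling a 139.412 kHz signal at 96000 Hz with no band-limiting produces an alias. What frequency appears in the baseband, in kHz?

Nyquist = 96,000/2 = 48,000 Hz; 139,412 Hz exceeds it.
Alias = |139,412 − 1×96,000| = |139,412 − 96,000| = 43,412 Hz = 43.412 kHz.

43.412 kHz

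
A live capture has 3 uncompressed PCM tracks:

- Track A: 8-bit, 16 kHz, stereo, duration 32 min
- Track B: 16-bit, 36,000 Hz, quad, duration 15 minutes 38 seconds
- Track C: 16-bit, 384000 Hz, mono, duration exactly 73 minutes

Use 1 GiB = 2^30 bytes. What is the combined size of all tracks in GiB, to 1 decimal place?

Track A: 32 min = 1,920 s; 16,000 × 1,920 × 1 × 2 = 61,440,000 bytes.
Track B: 15 minutes 38 seconds = 938 s; 36,000 × 938 × 2 × 4 = 270,144,000 bytes.
Track C: exactly 73 minutes = 4,380 s; 384,000 × 4,380 × 2 × 1 = 3,363,840,000 bytes.
Total = 3,695,424,000 bytes = 3.4 GiB.

3.4 GiB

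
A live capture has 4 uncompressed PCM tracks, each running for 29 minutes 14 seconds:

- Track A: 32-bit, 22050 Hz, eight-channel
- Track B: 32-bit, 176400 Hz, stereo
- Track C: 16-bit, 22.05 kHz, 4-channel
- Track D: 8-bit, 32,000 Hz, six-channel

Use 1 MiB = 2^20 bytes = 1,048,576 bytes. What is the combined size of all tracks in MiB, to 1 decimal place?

29 minutes 14 seconds = 1,754 s.
Track A: 22,050 × 1,754 × 4 × 8 = 1,237,622,400 bytes.
Track B: 176,400 × 1,754 × 4 × 2 = 2,475,244,800 bytes.
Track C: 22,050 × 1,754 × 2 × 4 = 309,405,600 bytes.
Track D: 32,000 × 1,754 × 1 × 6 = 336,768,000 bytes.
Total = 4,359,040,800 bytes = 4157.1 MiB.

4157.1 MiB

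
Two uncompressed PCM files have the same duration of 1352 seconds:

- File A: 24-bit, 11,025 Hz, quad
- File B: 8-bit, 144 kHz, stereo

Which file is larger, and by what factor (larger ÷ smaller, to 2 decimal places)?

File B, by a factor of 2.18

File A: 11,025 × 3 × 4 = 132,300 bytes/s.
File B: 144,000 × 1 × 2 = 288,000 bytes/s.
File B is larger; ratio = 389,376,000 / 178,869,600 = 2.18.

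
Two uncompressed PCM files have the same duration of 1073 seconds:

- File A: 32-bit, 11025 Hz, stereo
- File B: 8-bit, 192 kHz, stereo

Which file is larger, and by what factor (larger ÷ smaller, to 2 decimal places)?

File A: 11,025 × 4 × 2 = 88,200 bytes/s.
File B: 192,000 × 1 × 2 = 384,000 bytes/s.
File B is larger; ratio = 412,032,000 / 94,638,600 = 4.35.

File B, by a factor of 4.35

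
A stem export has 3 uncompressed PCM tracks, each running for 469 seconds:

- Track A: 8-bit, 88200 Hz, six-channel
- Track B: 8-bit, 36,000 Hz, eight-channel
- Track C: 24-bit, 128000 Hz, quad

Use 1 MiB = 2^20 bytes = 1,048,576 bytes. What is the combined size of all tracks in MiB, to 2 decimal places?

1052.52 MiB

Track A: 88,200 × 469 × 1 × 6 = 248,194,800 bytes.
Track B: 36,000 × 469 × 1 × 8 = 135,072,000 bytes.
Track C: 128,000 × 469 × 3 × 4 = 720,384,000 bytes.
Total = 1,103,650,800 bytes = 1052.52 MiB.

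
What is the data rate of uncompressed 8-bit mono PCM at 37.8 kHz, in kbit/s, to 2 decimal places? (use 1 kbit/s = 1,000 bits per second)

302.40 kbit/s

Bit rate = 37,800 × 8 × 1 = 302,400 bits/s.
= 302.40 kbit/s.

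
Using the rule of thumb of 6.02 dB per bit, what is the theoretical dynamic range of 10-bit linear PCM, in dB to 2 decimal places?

10 × 6.02 = 60.20 dB.

60.20 dB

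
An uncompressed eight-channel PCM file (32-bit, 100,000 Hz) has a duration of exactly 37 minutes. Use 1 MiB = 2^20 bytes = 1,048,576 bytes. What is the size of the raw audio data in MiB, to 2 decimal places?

Duration = exactly 37 minutes = 2,220 s.
Bytes = 100,000 samples/s × 2,220 s × 4 bytes/sample × 8 ch = 7,104,000,000 bytes.
7,104,000,000 / 1,048,576 = 6774.90 MiB.

6774.90 MiB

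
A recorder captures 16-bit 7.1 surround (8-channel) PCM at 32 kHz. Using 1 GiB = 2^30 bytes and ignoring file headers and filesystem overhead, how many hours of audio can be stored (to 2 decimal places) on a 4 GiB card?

2.33 hours

Uncompressed byte rate = 32,000 × 2 × 8 = 512,000 bytes/s.
Capacity = 4 × 1,073,741,824 = 4,294,967,296 bytes.
4,294,967,296 / 512,000 ≈ 8388.61 s → 2.33 hours.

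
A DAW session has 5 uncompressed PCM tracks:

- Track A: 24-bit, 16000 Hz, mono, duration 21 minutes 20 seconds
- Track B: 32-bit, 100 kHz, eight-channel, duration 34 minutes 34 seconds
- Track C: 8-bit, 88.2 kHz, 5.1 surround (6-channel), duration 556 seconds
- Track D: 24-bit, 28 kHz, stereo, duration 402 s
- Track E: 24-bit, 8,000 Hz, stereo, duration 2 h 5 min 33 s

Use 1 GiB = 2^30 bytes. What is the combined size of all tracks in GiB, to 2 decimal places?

Track A: 21 minutes 20 seconds = 1,280 s; 16,000 × 1,280 × 3 × 1 = 61,440,000 bytes.
Track B: 34 minutes 34 seconds = 2,074 s; 100,000 × 2,074 × 4 × 8 = 6,636,800,000 bytes.
Track C: 88,200 × 556 × 1 × 6 = 294,235,200 bytes.
Track D: 28,000 × 402 × 3 × 2 = 67,536,000 bytes.
Track E: 2 h 5 min 33 s = 7,533 s; 8,000 × 7,533 × 3 × 2 = 361,584,000 bytes.
Total = 7,421,595,200 bytes = 6.91 GiB.

6.91 GiB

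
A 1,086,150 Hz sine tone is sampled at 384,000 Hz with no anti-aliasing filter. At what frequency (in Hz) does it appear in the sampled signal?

65,850 Hz

Nyquist = 384,000/2 = 192,000 Hz; 1,086,150 Hz exceeds it.
Alias = |1,086,150 − 3×384,000| = |1,086,150 − 1,152,000| = 65,850 Hz.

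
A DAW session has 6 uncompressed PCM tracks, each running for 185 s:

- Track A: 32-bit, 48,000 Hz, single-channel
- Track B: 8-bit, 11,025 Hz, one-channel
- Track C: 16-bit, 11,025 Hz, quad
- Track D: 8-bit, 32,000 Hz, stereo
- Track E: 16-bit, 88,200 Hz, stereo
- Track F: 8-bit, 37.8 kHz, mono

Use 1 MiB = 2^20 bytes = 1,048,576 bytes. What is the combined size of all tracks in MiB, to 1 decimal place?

131.6 MiB

Track A: 48,000 × 185 × 4 × 1 = 35,520,000 bytes.
Track B: 11,025 × 185 × 1 × 1 = 2,039,625 bytes.
Track C: 11,025 × 185 × 2 × 4 = 16,317,000 bytes.
Track D: 32,000 × 185 × 1 × 2 = 11,840,000 bytes.
Track E: 88,200 × 185 × 2 × 2 = 65,268,000 bytes.
Track F: 37,800 × 185 × 1 × 1 = 6,993,000 bytes.
Total = 137,977,625 bytes = 131.6 MiB.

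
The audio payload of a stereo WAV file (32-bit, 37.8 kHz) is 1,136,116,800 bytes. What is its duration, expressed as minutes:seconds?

Byte rate = 37,800 × 4 × 2 = 302,400 bytes/s.
Duration = 1,136,116,800 / 302,400 = 3,757 s.
3,757 s = 62:37.

62:37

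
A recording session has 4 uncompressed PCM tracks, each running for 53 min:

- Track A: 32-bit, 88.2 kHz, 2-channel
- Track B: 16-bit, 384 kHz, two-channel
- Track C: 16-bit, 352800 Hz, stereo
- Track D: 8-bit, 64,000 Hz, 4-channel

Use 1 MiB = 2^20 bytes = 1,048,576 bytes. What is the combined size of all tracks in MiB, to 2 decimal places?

53 min = 3,180 s.
Track A: 88,200 × 3,180 × 4 × 2 = 2,243,808,000 bytes.
Track B: 384,000 × 3,180 × 2 × 2 = 4,884,480,000 bytes.
Track C: 352,800 × 3,180 × 2 × 2 = 4,487,616,000 bytes.
Track D: 64,000 × 3,180 × 1 × 4 = 814,080,000 bytes.
Total = 12,429,984,000 bytes = 11854.16 MiB.

11854.16 MiB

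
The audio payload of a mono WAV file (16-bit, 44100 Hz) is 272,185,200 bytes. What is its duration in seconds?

Byte rate = 44,100 × 2 × 1 = 88,200 bytes/s.
Duration = 272,185,200 / 88,200 = 3,086 s.

3,086 seconds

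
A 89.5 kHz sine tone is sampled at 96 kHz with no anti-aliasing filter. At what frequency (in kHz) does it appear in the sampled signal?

Nyquist = 96,000/2 = 48,000 Hz; 89,500 Hz exceeds it.
Alias = |89,500 − 1×96,000| = |89,500 − 96,000| = 6,500 Hz = 6.5 kHz.

6.5 kHz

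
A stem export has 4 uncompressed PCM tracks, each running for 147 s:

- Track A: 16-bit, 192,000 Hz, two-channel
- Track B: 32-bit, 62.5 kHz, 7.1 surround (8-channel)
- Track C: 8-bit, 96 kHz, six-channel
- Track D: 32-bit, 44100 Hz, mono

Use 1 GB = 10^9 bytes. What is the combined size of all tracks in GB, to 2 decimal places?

0.52 GB

Track A: 192,000 × 147 × 2 × 2 = 112,896,000 bytes.
Track B: 62,500 × 147 × 4 × 8 = 294,000,000 bytes.
Track C: 96,000 × 147 × 1 × 6 = 84,672,000 bytes.
Track D: 44,100 × 147 × 4 × 1 = 25,930,800 bytes.
Total = 517,498,800 bytes = 0.52 GB.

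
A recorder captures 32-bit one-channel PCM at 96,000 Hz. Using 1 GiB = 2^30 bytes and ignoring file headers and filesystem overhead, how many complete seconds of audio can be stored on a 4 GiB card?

Uncompressed byte rate = 96,000 × 4 × 1 = 384,000 bytes/s.
Capacity = 4 × 1,073,741,824 = 4,294,967,296 bytes.
4,294,967,296 / 384,000 ≈ 11184.81 s → 11,184 seconds.

11,184 seconds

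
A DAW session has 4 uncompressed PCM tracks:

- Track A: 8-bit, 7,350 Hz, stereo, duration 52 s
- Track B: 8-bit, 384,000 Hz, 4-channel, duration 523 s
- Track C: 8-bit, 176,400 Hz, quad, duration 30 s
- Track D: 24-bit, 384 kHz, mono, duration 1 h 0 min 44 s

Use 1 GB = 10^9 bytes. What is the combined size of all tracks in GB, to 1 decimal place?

5.0 GB

Track A: 7,350 × 52 × 1 × 2 = 764,400 bytes.
Track B: 384,000 × 523 × 1 × 4 = 803,328,000 bytes.
Track C: 176,400 × 30 × 1 × 4 = 21,168,000 bytes.
Track D: 1 h 0 min 44 s = 3,644 s; 384,000 × 3,644 × 3 × 1 = 4,197,888,000 bytes.
Total = 5,023,148,400 bytes = 5.0 GB.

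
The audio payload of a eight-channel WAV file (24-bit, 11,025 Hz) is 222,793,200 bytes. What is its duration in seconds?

842 seconds

Byte rate = 11,025 × 3 × 8 = 264,600 bytes/s.
Duration = 222,793,200 / 264,600 = 842 s.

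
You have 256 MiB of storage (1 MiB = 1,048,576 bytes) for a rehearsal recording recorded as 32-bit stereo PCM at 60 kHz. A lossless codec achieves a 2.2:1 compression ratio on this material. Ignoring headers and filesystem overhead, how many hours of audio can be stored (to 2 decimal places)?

Uncompressed byte rate = 60,000 × 4 × 2 = 480,000 bytes/s.
After 2.2:1 compression, effective rate ≈ 218181.82 bytes/s.
Capacity = 256 × 1,048,576 = 268,435,456 bytes.
268,435,456 / effective rate ≈ 1230.33 s → 0.34 hours.

0.34 hours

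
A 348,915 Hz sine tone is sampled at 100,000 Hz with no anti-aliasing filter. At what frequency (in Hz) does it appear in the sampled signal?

48,915 Hz

Nyquist = 100,000/2 = 50,000 Hz; 348,915 Hz exceeds it.
Alias = |348,915 − 3×100,000| = |348,915 − 300,000| = 48,915 Hz.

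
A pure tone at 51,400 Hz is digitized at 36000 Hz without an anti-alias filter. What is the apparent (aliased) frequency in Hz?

Nyquist = 36,000/2 = 18,000 Hz; 51,400 Hz exceeds it.
Alias = |51,400 − 1×36,000| = |51,400 − 36,000| = 15,400 Hz.

15,400 Hz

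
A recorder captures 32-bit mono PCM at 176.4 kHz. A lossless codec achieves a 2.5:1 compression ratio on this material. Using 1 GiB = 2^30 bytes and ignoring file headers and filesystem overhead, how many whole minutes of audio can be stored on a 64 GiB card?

Uncompressed byte rate = 176,400 × 4 × 1 = 705,600 bytes/s.
After 2.5:1 compression, effective rate ≈ 282240 bytes/s.
Capacity = 64 × 1,073,741,824 = 68,719,476,736 bytes.
68,719,476,736 / effective rate ≈ 243478.87 s → 4,057 minutes.

4,057 minutes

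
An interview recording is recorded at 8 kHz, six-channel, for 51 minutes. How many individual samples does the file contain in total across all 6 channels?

146,880,000 samples

51 minutes = 3,060 s.
8,000 × 3,060 s × 6 ch = 146,880,000 samples.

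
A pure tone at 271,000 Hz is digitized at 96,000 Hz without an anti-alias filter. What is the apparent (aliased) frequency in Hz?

17,000 Hz

Nyquist = 96,000/2 = 48,000 Hz; 271,000 Hz exceeds it.
Alias = |271,000 − 3×96,000| = |271,000 − 288,000| = 17,000 Hz.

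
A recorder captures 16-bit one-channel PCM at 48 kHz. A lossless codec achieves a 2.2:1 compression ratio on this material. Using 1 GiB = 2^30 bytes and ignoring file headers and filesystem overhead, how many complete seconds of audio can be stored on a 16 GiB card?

Uncompressed byte rate = 48,000 × 2 × 1 = 96,000 bytes/s.
After 2.2:1 compression, effective rate ≈ 43636.36 bytes/s.
Capacity = 16 × 1,073,741,824 = 17,179,869,184 bytes.
17,179,869,184 / effective rate ≈ 393705.34 s → 393,705 seconds.

393,705 seconds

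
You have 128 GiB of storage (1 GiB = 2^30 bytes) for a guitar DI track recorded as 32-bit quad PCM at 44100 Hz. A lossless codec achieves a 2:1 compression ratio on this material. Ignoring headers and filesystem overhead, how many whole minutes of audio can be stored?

6,492 minutes

Uncompressed byte rate = 44,100 × 4 × 4 = 705,600 bytes/s.
After 2:1 compression, effective rate ≈ 352800 bytes/s.
Capacity = 128 × 1,073,741,824 = 137,438,953,472 bytes.
137,438,953,472 / effective rate ≈ 389566.19 s → 6,492 minutes.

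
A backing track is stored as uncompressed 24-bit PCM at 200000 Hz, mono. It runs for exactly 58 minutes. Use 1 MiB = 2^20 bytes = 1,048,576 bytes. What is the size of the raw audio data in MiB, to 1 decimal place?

Duration = exactly 58 minutes = 3,480 s.
Bytes = 200,000 samples/s × 3,480 s × 3 bytes/sample × 1 ch = 2,088,000,000 bytes.
2,088,000,000 / 1,048,576 = 1991.3 MiB.

1991.3 MiB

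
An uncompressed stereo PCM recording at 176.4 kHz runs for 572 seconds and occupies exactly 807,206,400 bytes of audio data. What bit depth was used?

32 bits

Bytes per sample = 807,206,400 / (176,400 × 572 × 2) = 807,206,400 / 201,801,600 = 4.
Bit depth = 4 × 8 = 32 bits.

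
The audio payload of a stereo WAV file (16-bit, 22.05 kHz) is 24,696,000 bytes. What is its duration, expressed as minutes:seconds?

Byte rate = 22,050 × 2 × 2 = 88,200 bytes/s.
Duration = 24,696,000 / 88,200 = 280 s.
280 s = 4:40.

4:40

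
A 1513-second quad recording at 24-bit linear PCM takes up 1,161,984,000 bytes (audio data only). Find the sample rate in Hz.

64,000 Hz

Bytes = sample_rate × seconds × bytes_per_sample × channels.
sample_rate = 1,161,984,000 / (1,513 × 3 × 4) = 1,161,984,000 / 18,156 = 64,000 Hz.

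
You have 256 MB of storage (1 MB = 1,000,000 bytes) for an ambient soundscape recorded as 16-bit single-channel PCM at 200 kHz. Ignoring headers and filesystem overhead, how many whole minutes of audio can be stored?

Uncompressed byte rate = 200,000 × 2 × 1 = 400,000 bytes/s.
Capacity = 256 × 1,000,000 = 256,000,000 bytes.
256,000,000 / 400,000 ≈ 640 s → 10 minutes.

10 minutes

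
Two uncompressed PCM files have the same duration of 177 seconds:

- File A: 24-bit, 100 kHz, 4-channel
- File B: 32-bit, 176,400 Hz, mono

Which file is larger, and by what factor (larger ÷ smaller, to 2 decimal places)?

File A, by a factor of 1.70

File A: 100,000 × 3 × 4 = 1,200,000 bytes/s.
File B: 176,400 × 4 × 1 = 705,600 bytes/s.
File A is larger; ratio = 212,400,000 / 124,891,200 = 1.70.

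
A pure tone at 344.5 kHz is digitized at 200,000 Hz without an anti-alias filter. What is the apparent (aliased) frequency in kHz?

55.5 kHz

Nyquist = 200,000/2 = 100,000 Hz; 344,500 Hz exceeds it.
Alias = |344,500 − 2×200,000| = |344,500 − 400,000| = 55,500 Hz = 55.5 kHz.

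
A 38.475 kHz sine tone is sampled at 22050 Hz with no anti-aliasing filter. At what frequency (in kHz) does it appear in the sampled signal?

Nyquist = 22,050/2 = 11,025 Hz; 38,475 Hz exceeds it.
Alias = |38,475 − 2×22,050| = |38,475 − 44,100| = 5,625 Hz = 5.625 kHz.

5.625 kHz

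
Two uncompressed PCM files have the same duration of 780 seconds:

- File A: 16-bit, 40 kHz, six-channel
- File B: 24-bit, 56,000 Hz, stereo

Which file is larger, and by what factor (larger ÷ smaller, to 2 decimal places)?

File A: 40,000 × 2 × 6 = 480,000 bytes/s.
File B: 56,000 × 3 × 2 = 336,000 bytes/s.
File A is larger; ratio = 374,400,000 / 262,080,000 = 1.43.

File A, by a factor of 1.43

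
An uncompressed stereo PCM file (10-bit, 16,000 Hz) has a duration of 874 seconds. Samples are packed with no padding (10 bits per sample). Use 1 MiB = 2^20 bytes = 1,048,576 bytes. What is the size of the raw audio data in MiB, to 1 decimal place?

Bits = 16,000 × 874 × 10 × 2 = 279,680,000 bits = 34,960,000 bytes.
34,960,000 / 1,048,576 = 33.3 MiB.

33.3 MiB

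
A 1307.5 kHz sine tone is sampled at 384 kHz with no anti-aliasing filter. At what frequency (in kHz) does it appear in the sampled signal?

Nyquist = 384,000/2 = 192,000 Hz; 1,307,500 Hz exceeds it.
Alias = |1,307,500 − 3×384,000| = |1,307,500 − 1,152,000| = 155,500 Hz = 155.5 kHz.

155.5 kHz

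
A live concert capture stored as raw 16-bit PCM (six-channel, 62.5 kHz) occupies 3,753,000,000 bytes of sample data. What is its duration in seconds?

5,004 seconds

Byte rate = 62,500 × 2 × 6 = 750,000 bytes/s.
Duration = 3,753,000,000 / 750,000 = 5,004 s.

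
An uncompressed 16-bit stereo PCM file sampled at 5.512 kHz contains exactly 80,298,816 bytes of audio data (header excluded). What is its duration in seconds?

Byte rate = 5,512 × 2 × 2 = 22,048 bytes/s.
Duration = 80,298,816 / 22,048 = 3,642 s.

3,642 seconds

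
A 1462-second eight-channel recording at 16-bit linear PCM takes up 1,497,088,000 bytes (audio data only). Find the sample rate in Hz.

64,000 Hz

Bytes = sample_rate × seconds × bytes_per_sample × channels.
sample_rate = 1,497,088,000 / (1,462 × 2 × 8) = 1,497,088,000 / 23,392 = 64,000 Hz.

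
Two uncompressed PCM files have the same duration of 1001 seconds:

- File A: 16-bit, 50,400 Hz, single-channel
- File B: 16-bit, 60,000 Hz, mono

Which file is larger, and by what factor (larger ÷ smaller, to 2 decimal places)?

File B, by a factor of 1.19

File A: 50,400 × 2 × 1 = 100,800 bytes/s.
File B: 60,000 × 2 × 1 = 120,000 bytes/s.
File B is larger; ratio = 120,120,000 / 100,900,800 = 1.19.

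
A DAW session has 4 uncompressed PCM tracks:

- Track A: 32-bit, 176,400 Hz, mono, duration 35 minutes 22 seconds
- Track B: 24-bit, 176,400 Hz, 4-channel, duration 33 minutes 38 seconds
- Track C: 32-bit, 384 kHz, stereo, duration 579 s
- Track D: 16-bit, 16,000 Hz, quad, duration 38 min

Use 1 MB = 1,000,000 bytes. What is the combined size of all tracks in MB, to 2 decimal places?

7839.51 MB

Track A: 35 minutes 22 seconds = 2,122 s; 176,400 × 2,122 × 4 × 1 = 1,497,283,200 bytes.
Track B: 33 minutes 38 seconds = 2,018 s; 176,400 × 2,018 × 3 × 4 = 4,271,702,400 bytes.
Track C: 384,000 × 579 × 4 × 2 = 1,778,688,000 bytes.
Track D: 38 min = 2,280 s; 16,000 × 2,280 × 2 × 4 = 291,840,000 bytes.
Total = 7,839,513,600 bytes = 7839.51 MB.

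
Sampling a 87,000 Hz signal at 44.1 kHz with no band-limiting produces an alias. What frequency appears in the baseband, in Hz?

Nyquist = 44,100/2 = 22,050 Hz; 87,000 Hz exceeds it.
Alias = |87,000 − 2×44,100| = |87,000 − 88,200| = 1,200 Hz.

1,200 Hz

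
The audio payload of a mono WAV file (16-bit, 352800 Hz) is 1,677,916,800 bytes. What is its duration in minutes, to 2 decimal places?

39.63 minutes

Byte rate = 352,800 × 2 × 1 = 705,600 bytes/s.
Duration = 1,677,916,800 / 705,600 = 2,378 s.
2,378 s / 60 = 39.63 minutes.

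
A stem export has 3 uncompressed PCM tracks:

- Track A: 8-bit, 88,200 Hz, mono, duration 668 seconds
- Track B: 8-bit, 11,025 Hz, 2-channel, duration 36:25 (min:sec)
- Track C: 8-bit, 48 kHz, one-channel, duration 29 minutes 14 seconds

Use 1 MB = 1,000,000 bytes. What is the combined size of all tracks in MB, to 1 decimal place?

Track A: 88,200 × 668 × 1 × 1 = 58,917,600 bytes.
Track B: 36:25 (min:sec) = 2,185 s; 11,025 × 2,185 × 1 × 2 = 48,179,250 bytes.
Track C: 29 minutes 14 seconds = 1,754 s; 48,000 × 1,754 × 1 × 1 = 84,192,000 bytes.
Total = 191,288,850 bytes = 191.3 MB.

191.3 MB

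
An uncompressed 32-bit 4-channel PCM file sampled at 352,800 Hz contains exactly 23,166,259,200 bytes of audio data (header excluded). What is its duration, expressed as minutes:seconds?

Byte rate = 352,800 × 4 × 4 = 5,644,800 bytes/s.
Duration = 23,166,259,200 / 5,644,800 = 4,104 s.
4,104 s = 68:24.

68:24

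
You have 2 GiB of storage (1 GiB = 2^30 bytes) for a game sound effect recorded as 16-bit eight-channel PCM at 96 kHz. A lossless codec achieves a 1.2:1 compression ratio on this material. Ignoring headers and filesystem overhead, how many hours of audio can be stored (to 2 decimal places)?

0.47 hours

Uncompressed byte rate = 96,000 × 2 × 8 = 1,536,000 bytes/s.
After 1.2:1 compression, effective rate ≈ 1280000 bytes/s.
Capacity = 2 × 1,073,741,824 = 2,147,483,648 bytes.
2,147,483,648 / effective rate ≈ 1677.72 s → 0.47 hours.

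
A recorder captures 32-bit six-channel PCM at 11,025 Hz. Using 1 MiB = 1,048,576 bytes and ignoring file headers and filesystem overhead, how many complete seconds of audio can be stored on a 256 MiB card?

1,014 seconds

Uncompressed byte rate = 11,025 × 4 × 6 = 264,600 bytes/s.
Capacity = 256 × 1,048,576 = 268,435,456 bytes.
268,435,456 / 264,600 ≈ 1014.5 s → 1,014 seconds.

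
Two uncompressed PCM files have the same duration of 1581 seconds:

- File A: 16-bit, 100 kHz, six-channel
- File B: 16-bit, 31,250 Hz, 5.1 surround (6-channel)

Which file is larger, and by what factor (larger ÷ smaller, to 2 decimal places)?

File A: 100,000 × 2 × 6 = 1,200,000 bytes/s.
File B: 31,250 × 2 × 6 = 375,000 bytes/s.
File A is larger; ratio = 1,897,200,000 / 592,875,000 = 3.20.

File A, by a factor of 3.20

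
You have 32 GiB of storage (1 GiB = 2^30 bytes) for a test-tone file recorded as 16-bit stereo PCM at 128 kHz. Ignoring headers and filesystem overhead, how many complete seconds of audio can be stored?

Uncompressed byte rate = 128,000 × 2 × 2 = 512,000 bytes/s.
Capacity = 32 × 1,073,741,824 = 34,359,738,368 bytes.
34,359,738,368 / 512,000 ≈ 67108.86 s → 67,108 seconds.

67,108 seconds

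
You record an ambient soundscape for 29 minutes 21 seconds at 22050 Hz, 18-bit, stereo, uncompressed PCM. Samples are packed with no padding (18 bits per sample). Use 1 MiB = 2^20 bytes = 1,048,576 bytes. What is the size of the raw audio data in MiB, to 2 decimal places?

166.64 MiB

Duration = 29 minutes 21 seconds = 1,761 s.
Bits = 22,050 × 1,761 × 18 × 2 = 1,397,881,800 bits = 174,735,225 bytes.
174,735,225 / 1,048,576 = 166.64 MiB.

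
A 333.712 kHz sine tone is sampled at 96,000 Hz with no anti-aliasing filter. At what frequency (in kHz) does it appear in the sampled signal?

Nyquist = 96,000/2 = 48,000 Hz; 333,712 Hz exceeds it.
Alias = |333,712 − 3×96,000| = |333,712 − 288,000| = 45,712 Hz = 45.712 kHz.

45.712 kHz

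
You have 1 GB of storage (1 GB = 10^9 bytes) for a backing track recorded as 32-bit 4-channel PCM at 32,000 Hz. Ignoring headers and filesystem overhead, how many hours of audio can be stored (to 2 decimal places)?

Uncompressed byte rate = 32,000 × 4 × 4 = 512,000 bytes/s.
Capacity = 1 × 1,000,000,000 = 1,000,000,000 bytes.
1,000,000,000 / 512,000 ≈ 1953.12 s → 0.54 hours.

0.54 hours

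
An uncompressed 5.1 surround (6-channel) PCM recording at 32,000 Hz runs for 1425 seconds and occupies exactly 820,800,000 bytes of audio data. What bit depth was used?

Bytes per sample = 820,800,000 / (32,000 × 1,425 × 6) = 820,800,000 / 273,600,000 = 3.
Bit depth = 3 × 8 = 24 bits.

24 bits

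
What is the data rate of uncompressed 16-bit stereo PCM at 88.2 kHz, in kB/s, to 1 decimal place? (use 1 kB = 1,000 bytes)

Bit rate = 88,200 × 16 × 2 = 2,822,400 bits/s.
2,822,400 / 8 = 352,800 B/s = 352.8 kB/s.

352.8 kB/s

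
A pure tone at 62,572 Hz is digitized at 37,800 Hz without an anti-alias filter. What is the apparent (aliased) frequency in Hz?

Nyquist = 37,800/2 = 18,900 Hz; 62,572 Hz exceeds it.
Alias = |62,572 − 2×37,800| = |62,572 − 75,600| = 13,028 Hz.

13,028 Hz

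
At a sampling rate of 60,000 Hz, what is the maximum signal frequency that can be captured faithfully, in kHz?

30 kHz

Nyquist frequency = sample rate / 2 = 60,000 / 2 = 30 kHz.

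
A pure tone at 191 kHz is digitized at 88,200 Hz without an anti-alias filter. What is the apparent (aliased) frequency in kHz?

Nyquist = 88,200/2 = 44,100 Hz; 191,000 Hz exceeds it.
Alias = |191,000 − 2×88,200| = |191,000 − 176,400| = 14,600 Hz = 14.6 kHz.

14.6 kHz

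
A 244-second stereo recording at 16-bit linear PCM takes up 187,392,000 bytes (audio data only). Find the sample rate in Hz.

192,000 Hz

Bytes = sample_rate × seconds × bytes_per_sample × channels.
sample_rate = 187,392,000 / (244 × 2 × 2) = 187,392,000 / 976 = 192,000 Hz.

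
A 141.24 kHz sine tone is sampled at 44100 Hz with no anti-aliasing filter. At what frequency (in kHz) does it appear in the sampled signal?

Nyquist = 44,100/2 = 22,050 Hz; 141,240 Hz exceeds it.
Alias = |141,240 − 3×44,100| = |141,240 − 132,300| = 8,940 Hz = 8.94 kHz.

8.94 kHz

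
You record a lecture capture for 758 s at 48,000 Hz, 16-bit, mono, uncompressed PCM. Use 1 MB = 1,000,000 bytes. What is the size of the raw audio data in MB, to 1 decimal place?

72.8 MB

Bytes = 48,000 samples/s × 758 s × 2 bytes/sample × 1 ch = 72,768,000 bytes.
72,768,000 / 1,000,000 = 72.8 MB.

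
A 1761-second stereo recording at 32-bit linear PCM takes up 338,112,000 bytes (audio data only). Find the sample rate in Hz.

24,000 Hz

Bytes = sample_rate × seconds × bytes_per_sample × channels.
sample_rate = 338,112,000 / (1,761 × 4 × 2) = 338,112,000 / 14,088 = 24,000 Hz.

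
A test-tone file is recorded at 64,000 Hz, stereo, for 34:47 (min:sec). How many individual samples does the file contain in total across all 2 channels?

34:47 (min:sec) = 2,087 s.
64,000 × 2,087 s × 2 ch = 267,136,000 samples.

267,136,000 samples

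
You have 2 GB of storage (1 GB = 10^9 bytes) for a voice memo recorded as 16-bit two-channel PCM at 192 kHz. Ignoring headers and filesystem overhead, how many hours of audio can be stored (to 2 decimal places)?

Uncompressed byte rate = 192,000 × 2 × 2 = 768,000 bytes/s.
Capacity = 2 × 1,000,000,000 = 2,000,000,000 bytes.
2,000,000,000 / 768,000 ≈ 2604.17 s → 0.72 hours.

0.72 hours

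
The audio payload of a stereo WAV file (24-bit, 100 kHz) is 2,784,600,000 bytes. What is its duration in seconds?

4,641 seconds

Byte rate = 100,000 × 3 × 2 = 600,000 bytes/s.
Duration = 2,784,600,000 / 600,000 = 4,641 s.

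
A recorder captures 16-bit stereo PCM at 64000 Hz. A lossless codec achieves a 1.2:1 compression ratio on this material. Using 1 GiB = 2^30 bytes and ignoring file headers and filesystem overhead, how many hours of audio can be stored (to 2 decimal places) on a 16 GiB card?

Uncompressed byte rate = 64,000 × 2 × 2 = 256,000 bytes/s.
After 1.2:1 compression, effective rate ≈ 213333.33 bytes/s.
Capacity = 16 × 1,073,741,824 = 17,179,869,184 bytes.
17,179,869,184 / effective rate ≈ 80530.64 s → 22.37 hours.

22.37 hours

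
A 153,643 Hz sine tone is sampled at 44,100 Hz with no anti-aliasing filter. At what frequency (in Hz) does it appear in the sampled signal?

21,343 Hz

Nyquist = 44,100/2 = 22,050 Hz; 153,643 Hz exceeds it.
Alias = |153,643 − 3×44,100| = |153,643 − 132,300| = 21,343 Hz.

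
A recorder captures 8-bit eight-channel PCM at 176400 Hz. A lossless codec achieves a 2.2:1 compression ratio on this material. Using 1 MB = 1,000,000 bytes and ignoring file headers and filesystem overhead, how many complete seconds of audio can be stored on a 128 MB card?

199 seconds

Uncompressed byte rate = 176,400 × 1 × 8 = 1,411,200 bytes/s.
After 2.2:1 compression, effective rate ≈ 641454.55 bytes/s.
Capacity = 128 × 1,000,000 = 128,000,000 bytes.
128,000,000 / effective rate ≈ 199.55 s → 199 seconds.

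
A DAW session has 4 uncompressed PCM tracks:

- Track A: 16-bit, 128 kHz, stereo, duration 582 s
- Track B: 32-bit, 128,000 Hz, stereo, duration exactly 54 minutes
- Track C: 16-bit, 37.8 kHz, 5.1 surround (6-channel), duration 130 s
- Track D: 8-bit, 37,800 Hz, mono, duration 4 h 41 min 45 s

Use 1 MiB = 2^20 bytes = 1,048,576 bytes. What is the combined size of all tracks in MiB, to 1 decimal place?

Track A: 128,000 × 582 × 2 × 2 = 297,984,000 bytes.
Track B: exactly 54 minutes = 3,240 s; 128,000 × 3,240 × 4 × 2 = 3,317,760,000 bytes.
Track C: 37,800 × 130 × 2 × 6 = 58,968,000 bytes.
Track D: 4 h 41 min 45 s = 16,905 s; 37,800 × 16,905 × 1 × 1 = 639,009,000 bytes.
Total = 4,313,721,000 bytes = 4113.9 MiB.

4113.9 MiB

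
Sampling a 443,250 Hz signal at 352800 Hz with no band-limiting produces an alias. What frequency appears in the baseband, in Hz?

Nyquist = 352,800/2 = 176,400 Hz; 443,250 Hz exceeds it.
Alias = |443,250 − 1×352,800| = |443,250 − 352,800| = 90,450 Hz.

90,450 Hz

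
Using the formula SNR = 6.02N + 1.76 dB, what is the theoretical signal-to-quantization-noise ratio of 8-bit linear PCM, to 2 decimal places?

6.02 × 8 + 1.76 = 49.92 dB.

49.92 dB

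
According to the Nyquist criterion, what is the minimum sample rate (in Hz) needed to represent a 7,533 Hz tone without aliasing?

Minimum sample rate = 2 × 7,533 Hz = 15,066 Hz.

15,066 Hz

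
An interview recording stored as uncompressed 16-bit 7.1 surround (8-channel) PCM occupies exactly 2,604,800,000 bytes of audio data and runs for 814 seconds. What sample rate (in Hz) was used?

Bytes = sample_rate × seconds × bytes_per_sample × channels.
sample_rate = 2,604,800,000 / (814 × 2 × 8) = 2,604,800,000 / 13,024 = 200,000 Hz.

200,000 Hz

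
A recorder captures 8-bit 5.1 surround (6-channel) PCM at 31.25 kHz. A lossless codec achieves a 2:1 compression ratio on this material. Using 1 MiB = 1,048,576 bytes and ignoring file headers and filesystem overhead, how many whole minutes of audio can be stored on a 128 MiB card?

23 minutes

Uncompressed byte rate = 31,250 × 1 × 6 = 187,500 bytes/s.
After 2:1 compression, effective rate ≈ 93750 bytes/s.
Capacity = 128 × 1,048,576 = 134,217,728 bytes.
134,217,728 / effective rate ≈ 1431.66 s → 23 minutes.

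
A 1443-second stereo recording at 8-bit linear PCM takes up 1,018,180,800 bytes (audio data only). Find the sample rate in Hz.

Bytes = sample_rate × seconds × bytes_per_sample × channels.
sample_rate = 1,018,180,800 / (1,443 × 1 × 2) = 1,018,180,800 / 2,886 = 352,800 Hz.

352,800 Hz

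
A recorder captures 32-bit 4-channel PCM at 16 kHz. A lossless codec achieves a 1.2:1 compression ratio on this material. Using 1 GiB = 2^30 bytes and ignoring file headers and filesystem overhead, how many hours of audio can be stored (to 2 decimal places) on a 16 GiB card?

Uncompressed byte rate = 16,000 × 4 × 4 = 256,000 bytes/s.
After 1.2:1 compression, effective rate ≈ 213333.33 bytes/s.
Capacity = 16 × 1,073,741,824 = 17,179,869,184 bytes.
17,179,869,184 / effective rate ≈ 80530.64 s → 22.37 hours.

22.37 hours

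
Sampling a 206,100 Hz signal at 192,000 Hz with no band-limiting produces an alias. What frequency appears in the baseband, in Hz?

14,100 Hz

Nyquist = 192,000/2 = 96,000 Hz; 206,100 Hz exceeds it.
Alias = |206,100 − 1×192,000| = |206,100 − 192,000| = 14,100 Hz.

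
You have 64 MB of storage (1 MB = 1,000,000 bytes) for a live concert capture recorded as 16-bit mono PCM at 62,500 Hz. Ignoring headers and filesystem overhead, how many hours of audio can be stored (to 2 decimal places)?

0.14 hours

Uncompressed byte rate = 62,500 × 2 × 1 = 125,000 bytes/s.
Capacity = 64 × 1,000,000 = 64,000,000 bytes.
64,000,000 / 125,000 ≈ 512 s → 0.14 hours.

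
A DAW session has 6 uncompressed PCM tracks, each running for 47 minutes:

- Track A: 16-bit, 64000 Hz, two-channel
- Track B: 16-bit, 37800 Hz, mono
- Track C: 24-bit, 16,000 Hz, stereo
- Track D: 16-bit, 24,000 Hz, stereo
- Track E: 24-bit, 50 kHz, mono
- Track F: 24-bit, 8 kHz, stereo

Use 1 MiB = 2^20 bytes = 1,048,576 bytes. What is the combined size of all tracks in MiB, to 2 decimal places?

47 minutes = 2,820 s.
Track A: 64,000 × 2,820 × 2 × 2 = 721,920,000 bytes.
Track B: 37,800 × 2,820 × 2 × 1 = 213,192,000 bytes.
Track C: 16,000 × 2,820 × 3 × 2 = 270,720,000 bytes.
Track D: 24,000 × 2,820 × 2 × 2 = 270,720,000 bytes.
Track E: 50,000 × 2,820 × 3 × 1 = 423,000,000 bytes.
Track F: 8,000 × 2,820 × 3 × 2 = 135,360,000 bytes.
Total = 2,034,912,000 bytes = 1940.64 MiB.

1940.64 MiB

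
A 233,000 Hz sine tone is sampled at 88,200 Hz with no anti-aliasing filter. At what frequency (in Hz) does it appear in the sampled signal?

31,600 Hz

Nyquist = 88,200/2 = 44,100 Hz; 233,000 Hz exceeds it.
Alias = |233,000 − 3×88,200| = |233,000 − 264,600| = 31,600 Hz.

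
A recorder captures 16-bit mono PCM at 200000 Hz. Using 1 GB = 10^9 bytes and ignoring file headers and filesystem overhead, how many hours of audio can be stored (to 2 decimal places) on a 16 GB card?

Uncompressed byte rate = 200,000 × 2 × 1 = 400,000 bytes/s.
Capacity = 16 × 1,000,000,000 = 16,000,000,000 bytes.
16,000,000,000 / 400,000 ≈ 40000 s → 11.11 hours.

11.11 hours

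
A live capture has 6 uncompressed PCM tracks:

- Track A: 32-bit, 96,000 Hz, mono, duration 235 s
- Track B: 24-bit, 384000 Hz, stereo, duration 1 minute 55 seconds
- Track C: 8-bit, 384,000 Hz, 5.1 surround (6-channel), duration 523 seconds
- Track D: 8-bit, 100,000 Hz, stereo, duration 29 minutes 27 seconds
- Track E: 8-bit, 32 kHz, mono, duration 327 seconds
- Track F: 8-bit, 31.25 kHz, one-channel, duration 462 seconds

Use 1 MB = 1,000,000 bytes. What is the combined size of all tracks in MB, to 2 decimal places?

1938.49 MB

Track A: 96,000 × 235 × 4 × 1 = 90,240,000 bytes.
Track B: 1 minute 55 seconds = 115 s; 384,000 × 115 × 3 × 2 = 264,960,000 bytes.
Track C: 384,000 × 523 × 1 × 6 = 1,204,992,000 bytes.
Track D: 29 minutes 27 seconds = 1,767 s; 100,000 × 1,767 × 1 × 2 = 353,400,000 bytes.
Track E: 32,000 × 327 × 1 × 1 = 10,464,000 bytes.
Track F: 31,250 × 462 × 1 × 1 = 14,437,500 bytes.
Total = 1,938,493,500 bytes = 1938.49 MB.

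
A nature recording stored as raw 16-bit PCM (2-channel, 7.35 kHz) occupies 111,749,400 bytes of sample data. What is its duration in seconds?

Byte rate = 7,350 × 2 × 2 = 29,400 bytes/s.
Duration = 111,749,400 / 29,400 = 3,801 s.

3,801 seconds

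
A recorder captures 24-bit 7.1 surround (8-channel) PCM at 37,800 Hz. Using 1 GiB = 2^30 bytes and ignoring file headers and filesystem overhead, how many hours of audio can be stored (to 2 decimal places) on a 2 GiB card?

Uncompressed byte rate = 37,800 × 3 × 8 = 907,200 bytes/s.
Capacity = 2 × 1,073,741,824 = 2,147,483,648 bytes.
2,147,483,648 / 907,200 ≈ 2367.16 s → 0.66 hours.

0.66 hours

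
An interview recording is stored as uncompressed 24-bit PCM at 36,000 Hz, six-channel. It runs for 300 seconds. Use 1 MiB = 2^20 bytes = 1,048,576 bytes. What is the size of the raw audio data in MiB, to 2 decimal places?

185.39 MiB

Bytes = 36,000 samples/s × 300 s × 3 bytes/sample × 6 ch = 194,400,000 bytes.
194,400,000 / 1,048,576 = 185.39 MiB.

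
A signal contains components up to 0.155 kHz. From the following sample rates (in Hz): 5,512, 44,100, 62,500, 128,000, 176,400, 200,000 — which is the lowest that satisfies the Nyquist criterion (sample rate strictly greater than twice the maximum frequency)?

Need sample rate > 2 × 155 = 310 Hz.
Lowest listed rate above 310 Hz is 5,512 Hz.

5,512 Hz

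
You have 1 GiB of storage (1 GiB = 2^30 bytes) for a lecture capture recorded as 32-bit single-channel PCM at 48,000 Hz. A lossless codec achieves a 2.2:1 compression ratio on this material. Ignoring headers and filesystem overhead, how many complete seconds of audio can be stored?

12,303 seconds

Uncompressed byte rate = 48,000 × 4 × 1 = 192,000 bytes/s.
After 2.2:1 compression, effective rate ≈ 87272.73 bytes/s.
Capacity = 1 × 1,073,741,824 = 1,073,741,824 bytes.
1,073,741,824 / effective rate ≈ 12303.29 s → 12,303 seconds.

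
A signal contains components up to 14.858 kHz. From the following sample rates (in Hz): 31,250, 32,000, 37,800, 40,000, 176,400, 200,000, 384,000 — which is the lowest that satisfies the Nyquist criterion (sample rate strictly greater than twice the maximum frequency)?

Need sample rate > 2 × 14,858 = 29,716 Hz.
Lowest listed rate above 29,716 Hz is 31,250 Hz.

31,250 Hz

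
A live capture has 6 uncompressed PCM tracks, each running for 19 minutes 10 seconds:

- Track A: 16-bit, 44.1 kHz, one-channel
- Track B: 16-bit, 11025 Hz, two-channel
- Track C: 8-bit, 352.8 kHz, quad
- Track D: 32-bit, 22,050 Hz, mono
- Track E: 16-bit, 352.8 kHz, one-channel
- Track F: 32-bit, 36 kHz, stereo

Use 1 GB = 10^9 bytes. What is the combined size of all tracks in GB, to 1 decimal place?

19 minutes 10 seconds = 1,150 s.
Track A: 44,100 × 1,150 × 2 × 1 = 101,430,000 bytes.
Track B: 11,025 × 1,150 × 2 × 2 = 50,715,000 bytes.
Track C: 352,800 × 1,150 × 1 × 4 = 1,622,880,000 bytes.
Track D: 22,050 × 1,150 × 4 × 1 = 101,430,000 bytes.
Track E: 352,800 × 1,150 × 2 × 1 = 811,440,000 bytes.
Track F: 36,000 × 1,150 × 4 × 2 = 331,200,000 bytes.
Total = 3,019,095,000 bytes = 3.0 GB.

3.0 GB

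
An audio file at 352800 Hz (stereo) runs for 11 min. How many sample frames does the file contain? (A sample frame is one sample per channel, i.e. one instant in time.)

232,848,000 sample frames

11 min = 660 s.
352,800 samples/s × 660 s = 232,848,000 frames.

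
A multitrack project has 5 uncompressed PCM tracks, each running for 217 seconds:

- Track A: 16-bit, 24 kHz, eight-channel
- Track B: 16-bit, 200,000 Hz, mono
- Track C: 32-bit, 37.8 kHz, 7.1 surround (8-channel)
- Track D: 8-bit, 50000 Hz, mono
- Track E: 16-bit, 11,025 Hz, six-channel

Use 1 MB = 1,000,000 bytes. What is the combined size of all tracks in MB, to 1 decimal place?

472.2 MB

Track A: 24,000 × 217 × 2 × 8 = 83,328,000 bytes.
Track B: 200,000 × 217 × 2 × 1 = 86,800,000 bytes.
Track C: 37,800 × 217 × 4 × 8 = 262,483,200 bytes.
Track D: 50,000 × 217 × 1 × 1 = 10,850,000 bytes.
Track E: 11,025 × 217 × 2 × 6 = 28,709,100 bytes.
Total = 472,170,300 bytes = 472.2 MB.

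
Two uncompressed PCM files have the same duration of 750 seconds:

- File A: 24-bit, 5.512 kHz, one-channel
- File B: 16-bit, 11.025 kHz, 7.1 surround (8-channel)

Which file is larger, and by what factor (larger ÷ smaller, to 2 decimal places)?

File B, by a factor of 10.67

File A: 5,512 × 3 × 1 = 16,536 bytes/s.
File B: 11,025 × 2 × 8 = 176,400 bytes/s.
File B is larger; ratio = 132,300,000 / 12,402,000 = 10.67.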